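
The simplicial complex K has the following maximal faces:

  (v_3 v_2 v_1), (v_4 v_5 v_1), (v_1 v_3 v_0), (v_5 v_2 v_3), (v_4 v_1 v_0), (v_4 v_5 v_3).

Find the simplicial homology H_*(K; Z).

H_0 = Z,  H_1 = Z,  H_2 = 0.

Fix the vertex order v_0 < v_1 < v_2 < v_3 < v_4 < v_5 and write every simplex with vertices in increasing order. Then dim K = 2 and the simplices of K are:

  0-simplices (6): [v_0], [v_1], [v_2], [v_3], [v_4], [v_5]
  1-simplices (12): [v_0,v_1], [v_0,v_3], [v_0,v_4], [v_1,v_2], [v_1,v_3], [v_1,v_4], [v_1,v_5], [v_2,v_3], [v_2,v_5], [v_3,v_4], [v_3,v_5], [v_4,v_5]
  2-simplices (6): [v_0,v_1,v_3], [v_0,v_1,v_4], [v_1,v_2,v_3], [v_1,v_4,v_5], [v_2,v_3,v_5], [v_3,v_4,v_5]

giving chain groups C_0 ≅ Z^6, C_1 ≅ Z^12, C_2 ≅ Z^6.

∂_1: C_1 → C_0 is given by ∂[p,q] = [q] − [p]. For instance
  ∂[v_0,v_1] = [v_1] − [v_0].
As a 6×12 matrix over Z this has rank 5, with invariant factors (1,1,1,1,1).

Boundary ∂_2: C_2 → C_1 maps a triangle to the signed sum of its edges. For instance
  ∂[v_1,v_2,v_3] = [v_2,v_3] − [v_1,v_3] + [v_1,v_2],
  ∂[v_3,v_4,v_5] = [v_4,v_5] − [v_3,v_5] + [v_3,v_4].
This gives a 12×6 integer matrix of rank 6; reducing to Smith normal form yields diagonal entries (1,1,1,1,1,1).

Now H_k = ker ∂_k / im ∂_{k+1}, so:

  H_0: rank C_0 − rank ∂_1 = 6 − 5 = 1, and the invariant factors of ∂_1 are all 1, so H_0 ≅ Z.
  H_1: rank ker ∂_1 − rank ∂_2 = (12 − 5) − 6 = 1, and the invariant factors of ∂_2 are all 1, so H_1 ≅ Z.
  H_2: rank ker ∂_2 − rank ∂_3 = (6 − 6) − 0 = 0, and there is no ∂_3, so H_2 ≅ 0.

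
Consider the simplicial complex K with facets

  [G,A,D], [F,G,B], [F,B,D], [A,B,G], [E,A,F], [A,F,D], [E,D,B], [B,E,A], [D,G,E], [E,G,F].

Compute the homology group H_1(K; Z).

H_1 ≅ Z/2.

Fix the vertex order A < B < D < E < F < G and write every simplex with vertices in increasing order. Then dim K = 2 and the simplices of K are:

  0-simplices (6): A, B, D, E, F, G
  1-simplices (15): AB, AD, AE, AF, AG, BD, BE, BF, BG, DE, DF, DG, EF, EG, FG
  2-simplices (10): ABE, ABG, ADF, ADG, AEF, BDE, BDF, BFG, DEG, EFG

so the chain groups are C_0 ≅ Z^6, C_1 ≅ Z^15, C_2 ≅ Z^10.

Boundary ∂_1: C_1 → C_0 is given by ∂[p,q] = [q] − [p]. For instance
  ∂AF = F − A.
The 6×15 boundary matrix has rank 5 and Smith normal form diag(1,1,1,1,1).

Boundary ∂_2: C_2 → C_1 acts by ∂[p,q,r] = [q,r] − [p,r] + [p,q]. For instance
  ∂BFG = FG − BG + BF,
  ∂BDE = DE − BE + BD.
This gives a 15×10 integer matrix of rank 10; reducing to Smith normal form yields diagonal entries (1,1,1,1,1,1,1,1,1,2).

Now H_k = ker ∂_k / im ∂_{k+1}, so:

  H_1: rank ker ∂_1 − rank ∂_2 = (15 − 5) − 10 = 0, and ∂_2 has invariant factor 2 > 1, so H_1 = Z/2.

(K is a triangulation of the real projective plane RP^2.)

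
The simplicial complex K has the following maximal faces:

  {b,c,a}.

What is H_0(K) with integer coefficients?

H_0 = Z.

Order the vertices as a < b < c. Listing each simplex with vertices in this order, K has dimension 2 with simplices:

  0-simplices (3): a, b, c
  1-simplices (3): ab, ac, bc
  2-simplices (1): abc

so the chain groups are C_0 ≅ Z^3, C_1 ≅ Z^3, C_2 ≅ Z^1.

∂_1: C_1 → C_0 is given by ∂[p,q] = [q] − [p].
The 3×3 boundary matrix has rank 2 and Smith normal form diag(1,1).

Boundary ∂_2: C_2 → C_1 sends each 2-simplex [p,q,r] to [q,r] − [p,r] + [p,q]. For instance
  ∂abc = bc − ac + ab.
As a 3×1 matrix over Z this has rank 1, with invariant factors (1).

Computing H_k = (kernel of ∂_k) / (image of ∂_{k+1}):

  H_0: rank C_0 − rank ∂_1 = 3 − 2 = 1, and the invariant factors of ∂_1 are all 1, so H_0 = Z.

(K is a triangulation of the 2-simplex.)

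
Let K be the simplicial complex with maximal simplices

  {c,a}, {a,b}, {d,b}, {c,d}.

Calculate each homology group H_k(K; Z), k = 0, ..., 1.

H_0 = Z,  H_1 = Z.

K has 4 vertices, 4 edges.
rank ∂_0 = 0, rank ∂_1 = 3 ⇒ b_0 = 4 − 0 − 3 = 1; all invariant factors of ∂_1 are 1 so no torsion. So H_0 = Z.
rank ∂_1 = 3, rank ∂_2 = 0 ⇒ b_1 = 4 − 3 − 0 = 1. So H_1 = Z.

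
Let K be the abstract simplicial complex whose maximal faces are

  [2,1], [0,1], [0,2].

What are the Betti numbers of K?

We work with the vertex ordering 0 < 1 < 2. The simplices of K, each written with vertices in increasing order, are:

  0-simplices (3): [0], [1], [2]
  1-simplices (3): [0,1], [0,2], [1,2]

so the chain groups are C_0 ≅ Z^3, C_1 ≅ Z^3.

∂_1: C_1 → C_0 sends each edge [p,q] (with p < q) to q − p. For instance
  ∂[0,2] = [2] − [0].
The 3×3 boundary matrix has rank 2 and Smith normal form diag(1,1).

Now H_k = ker ∂_k / im ∂_{k+1}, so:

  H_0: rank C_0 − rank ∂_1 = 3 − 2 = 1, and the invariant factors of ∂_1 are all 1, so H_0 = Z.
  H_1: rank ker ∂_1 − rank ∂_2 = (3 − 2) − 0 = 1, and there is no ∂_2, so H_1 = Z.

As a check, the Euler characteristic is 3 − 3 = 0, which agrees with 1 − 1 = 0.

Hence the Betti numbers are b_0 = 1, b_1 = 1.

b_0 = 1, b_1 = 1.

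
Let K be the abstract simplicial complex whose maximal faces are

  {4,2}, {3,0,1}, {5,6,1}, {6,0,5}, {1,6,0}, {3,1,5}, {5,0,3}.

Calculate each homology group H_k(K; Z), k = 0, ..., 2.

Fix the vertex order 0 < 1 < 2 < 3 < 4 < 5 < 6 and write every simplex with vertices in increasing order. Then dim K = 2 and the simplices of K are:

  0-simplices (7): [0], [1], [2], [3], [4], [5], [6]
  1-simplices (10): [0,1], [0,3], [0,5], [0,6], [1,3], [1,5], [1,6], [2,4], [3,5], [5,6]
  2-simplices (6): [0,1,3], [0,1,6], [0,3,5], [0,5,6], [1,3,5], [1,5,6]

so the chain groups are C_0 ≅ Z^7, C_1 ≅ Z^10, C_2 ≅ Z^6.

Boundary ∂_1: C_1 → C_0 maps an edge to its endpoints' difference, ∂[p,q] = q − p. For instance
  ∂[0,1] = [1] − [0].
As a 7×10 matrix over Z this has rank 5, with invariant factors (1,1,1,1,1).

∂_2: C_2 → C_1 maps a triangle to the signed sum of its edges. For instance
  ∂[0,5,6] = [5,6] − [0,6] + [0,5],
  ∂[1,5,6] = [5,6] − [1,6] + [1,5].
This gives a 10×6 integer matrix of rank 5; reducing to Smith normal form yields diagonal entries (1,1,1,1,1).

Now H_k = ker ∂_k / im ∂_{k+1}, so:

  H_0: rank C_0 − rank ∂_1 = 7 − 5 = 2, and the invariant factors of ∂_1 are all 1, so H_0 = Z^2.
  H_1: rank ker ∂_1 − rank ∂_2 = (10 − 5) − 5 = 0, and the invariant factors of ∂_2 are all 1, so H_1 = 0.
  H_2: rank ker ∂_2 − rank ∂_3 = (6 − 5) − 0 = 1, and there is no ∂_3, so H_2 = Z.

(K is a triangulation of the disjoint union of the 1-simplex and the 2-sphere S^2.)

H_0 = Z^2,  H_1 = 0,  H_2 = Z.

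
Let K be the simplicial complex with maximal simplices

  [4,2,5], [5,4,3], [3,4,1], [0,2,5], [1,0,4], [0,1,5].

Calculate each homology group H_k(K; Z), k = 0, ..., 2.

H_0 = Z,  H_1 = Z,  H_2 = 0.

Fix the vertex order 0 < 1 < 2 < 3 < 4 < 5 and write every simplex with vertices in increasing order. Then dim K = 2 and the simplices of K are:

  0-simplices (6): [0], [1], [2], [3], [4], [5]
  1-simplices (12): [0,1], [0,2], [0,4], [0,5], [1,3], [1,4], [1,5], [2,4], [2,5], [3,4], [3,5], [4,5]
  2-simplices (6): [0,1,4], [0,1,5], [0,2,5], [1,3,4], [2,4,5], [3,4,5]

giving chain groups C_0 ≅ Z^6, C_1 ≅ Z^12, C_2 ≅ Z^6.

Boundary ∂_1: C_1 → C_0 maps an edge to its endpoints' difference, ∂[p,q] = q − p.
The resulting 6×12 matrix has rank 5, and its Smith normal form has invariant factors (1,1,1,1,1).

The boundary map ∂_2: C_2 → C_1 maps a triangle to the signed sum of its edges. For instance
  ∂[3,4,5] = [4,5] − [3,5] + [3,4],
  ∂[0,1,5] = [1,5] − [0,5] + [0,1].
The resulting 12×6 matrix has rank 6, and its Smith normal form has invariant factors (1,1,1,1,1,1).

Reading off H_k = ker ∂_k / im ∂_{k+1}:

  H_0: rank C_0 − rank ∂_1 = 6 − 5 = 1, and the invariant factors of ∂_1 are all 1, so H_0 ≅ Z.
  H_1: rank ker ∂_1 − rank ∂_2 = (12 − 5) − 6 = 1, and the invariant factors of ∂_2 are all 1, so H_1 ≅ Z.
  H_2: rank ker ∂_2 − rank ∂_3 = (6 − 6) − 0 = 0, and there is no ∂_3, so H_2 ≅ 0.

As a check, the Euler characteristic is 6 − 12 + 6 = 0, which agrees with 1 − 1 + 0 = 0.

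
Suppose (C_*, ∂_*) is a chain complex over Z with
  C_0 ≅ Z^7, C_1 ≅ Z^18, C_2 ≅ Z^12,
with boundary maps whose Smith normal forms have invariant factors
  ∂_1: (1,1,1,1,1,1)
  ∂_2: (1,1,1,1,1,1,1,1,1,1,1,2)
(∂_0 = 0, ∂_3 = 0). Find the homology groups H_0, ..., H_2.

H_0 = Z,  H_1 = Z/2,  H_2 = 0.

H_0: b_0 = 7 − 0 − 6 = 1; torsion from ∂_1 factors > 1: none. So H_0 = Z.
H_1: b_1 = 18 − 6 − 12 = 0; torsion from ∂_2 factors > 1: [2]. So H_1 = Z/2.
H_2: b_2 = 12 − 12 − 0 = 0; torsion from ∂_3 factors > 1: none. So H_2 = 0.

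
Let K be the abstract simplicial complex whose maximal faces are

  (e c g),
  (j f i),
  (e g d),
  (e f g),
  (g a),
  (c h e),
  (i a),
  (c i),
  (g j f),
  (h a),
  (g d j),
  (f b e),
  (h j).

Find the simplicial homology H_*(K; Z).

H_0 ≅ Z,  H_1 ≅ Z^4,  H_2 = 0.

Fix the vertex order a < b < c < d < e < f < g < h < i < j and write every simplex with vertices in increasing order. Then dim K = 2 and the simplices of K are:

  0-simplices (10): a, b, c, d, e, f, g, h, i, j
  1-simplices (21): ag, ah, ai, be, bf, ce, cg, ch, ci, de, dg, dj, ef, eg, eh, fg, fi, fj, gj, hj, ij
  2-simplices (8): bef, ceg, ceh, deg, dgj, efg, fgj, fij

giving chain groups C_0 ≅ Z^10, C_1 ≅ Z^21, C_2 ≅ Z^8.

The boundary map ∂_1: C_1 → C_0 maps an edge to its endpoints' difference, ∂[p,q] = q − p. For instance
  ∂ag = g − a.
This gives a 10×21 integer matrix of rank 9; reducing to Smith normal form yields diagonal entries (1,1,1,1,1,1,1,1,1).

Boundary ∂_2: C_2 → C_1 acts by ∂[p,q,r] = [q,r] − [p,r] + [p,q]. For instance
  ∂deg = eg − dg + de,
  ∂bef = ef − bf + be.
The 21×8 boundary matrix has rank 8 and Smith normal form diag(1,1,1,1,1,1,1,1).

Now H_k = ker ∂_k / im ∂_{k+1}, so:

  H_0: rank C_0 − rank ∂_1 = 10 − 9 = 1, and the invariant factors of ∂_1 are all 1, so H_0 = Z.
  H_1: rank ker ∂_1 − rank ∂_2 = (21 − 9) − 8 = 4, and the invariant factors of ∂_2 are all 1, so H_1 = Z^4.
  H_2: rank ker ∂_2 − rank ∂_3 = (8 − 8) − 0 = 0, and there is no ∂_3, so H_2 = 0.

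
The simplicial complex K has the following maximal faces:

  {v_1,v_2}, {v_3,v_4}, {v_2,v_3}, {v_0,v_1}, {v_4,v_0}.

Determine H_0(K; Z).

K has 5 vertices, 5 edges.
rank ∂_0 = 0, rank ∂_1 = 4 ⇒ b_0 = 5 − 0 − 4 = 1; all invariant factors of ∂_1 are 1 so no torsion. So H_0 = Z.

H_0 = Z.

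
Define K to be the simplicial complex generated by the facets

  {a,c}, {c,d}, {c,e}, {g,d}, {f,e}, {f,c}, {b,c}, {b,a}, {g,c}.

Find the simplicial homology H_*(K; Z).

K has 7 vertices, 9 edges.
rank ∂_0 = 0, rank ∂_1 = 6 ⇒ b_0 = 7 − 0 − 6 = 1; all invariant factors of ∂_1 are 1 so no torsion. So H_0 ≅ Z.
rank ∂_1 = 6, rank ∂_2 = 0 ⇒ b_1 = 9 − 6 − 0 = 3. So H_1 ≅ Z^3.

H_0 ≅ Z,  H_1 ≅ Z^3.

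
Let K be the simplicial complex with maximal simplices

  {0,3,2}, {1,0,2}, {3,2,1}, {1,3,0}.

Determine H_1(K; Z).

Fix the vertex order 0 < 1 < 2 < 3 and write every simplex with vertices in increasing order. Then dim K = 2 and the simplices of K are:

  0-simplices (4): [0], [1], [2], [3]
  1-simplices (6): [0,1], [0,2], [0,3], [1,2], [1,3], [2,3]
  2-simplices (4): [0,1,2], [0,1,3], [0,2,3], [1,2,3]

giving chain groups C_0 ≅ Z^4, C_1 ≅ Z^6, C_2 ≅ Z^4.

∂_1: C_1 → C_0 is given by ∂[p,q] = [q] − [p].
As a 4×6 matrix over Z this has rank 3, with invariant factors (1,1,1).

∂_2: C_2 → C_1 acts by ∂[p,q,r] = [q,r] − [p,r] + [p,q]. For instance
  ∂[1,2,3] = [2,3] − [1,3] + [1,2],
  ∂[0,2,3] = [2,3] − [0,3] + [0,2].
The 6×4 boundary matrix has rank 3 and Smith normal form diag(1,1,1).

Computing H_k = (kernel of ∂_k) / (image of ∂_{k+1}):

  H_1: rank ker ∂_1 − rank ∂_2 = (6 − 3) − 3 = 0, and the invariant factors of ∂_2 are all 1, so H_1 = 0.

H_1 ≅ 0.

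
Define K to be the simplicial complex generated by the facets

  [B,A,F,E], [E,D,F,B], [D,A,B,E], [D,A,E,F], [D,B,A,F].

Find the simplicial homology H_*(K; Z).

K has 5 vertices, 10 edges, 10 triangles, 5 3-simplices.
rank ∂_0 = 0, rank ∂_1 = 4 ⇒ b_0 = 5 − 0 − 4 = 1; all invariant factors of ∂_1 are 1 so no torsion. So H_0 ≅ Z.
rank ∂_1 = 4, rank ∂_2 = 6 ⇒ b_1 = 10 − 4 − 6 = 0; all invariant factors of ∂_2 are 1 so no torsion. So H_1 ≅ 0.
rank ∂_2 = 6, rank ∂_3 = 4 ⇒ b_2 = 10 − 6 − 4 = 0; all invariant factors of ∂_3 are 1 so no torsion. So H_2 ≅ 0.
rank ∂_3 = 4, rank ∂_4 = 0 ⇒ b_3 = 5 − 4 − 0 = 1. So H_3 ≅ Z.

H_0 = Z,  H_1 = 0,  H_2 = 0,  H_3 = Z.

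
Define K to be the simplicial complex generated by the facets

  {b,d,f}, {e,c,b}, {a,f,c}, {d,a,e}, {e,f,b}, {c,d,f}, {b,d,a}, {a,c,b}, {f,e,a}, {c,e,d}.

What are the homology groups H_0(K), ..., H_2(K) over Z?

H_0 = Z,  H_1 = Z/2,  H_2 = 0.

Fix the vertex order a < b < c < d < e < f and write every simplex with vertices in increasing order. Then dim K = 2 and the simplices of K are:

  0-simplices (6): a, b, c, d, e, f
  1-simplices (15): ab, ac, ad, ae, af, bc, bd, be, bf, cd, ce, cf, de, df, ef
  2-simplices (10): abc, abd, acf, ade, aef, bce, bdf, bef, cde, cdf

so the chain groups are C_0 ≅ Z^6, C_1 ≅ Z^15, C_2 ≅ Z^10.

The boundary map ∂_1: C_1 → C_0 sends each edge [p,q] (with p < q) to q − p.
As a 6×15 matrix over Z this has rank 5, with invariant factors (1,1,1,1,1).

∂_2: C_2 → C_1 acts by ∂[p,q,r] = [q,r] − [p,r] + [p,q]. For instance
  ∂bef = ef − bf + be,
  ∂cdf = df − cf + cd.
This gives a 15×10 integer matrix of rank 10; reducing to Smith normal form yields diagonal entries (1,1,1,1,1,1,1,1,1,2).

Reading off H_k = ker ∂_k / im ∂_{k+1}:

  H_0: rank C_0 − rank ∂_1 = 6 − 5 = 1, and the invariant factors of ∂_1 are all 1, so H_0 = Z.
  H_1: rank ker ∂_1 − rank ∂_2 = (15 − 5) − 10 = 0, and ∂_2 has invariant factor 2 > 1, so H_1 = Z/2.
  H_2: rank ker ∂_2 − rank ∂_3 = (10 − 10) − 0 = 0, and there is no ∂_3, so H_2 = 0.

As a check, the Euler characteristic is 6 − 15 + 10 = 1, which agrees with 1 − 0 + 0 = 1.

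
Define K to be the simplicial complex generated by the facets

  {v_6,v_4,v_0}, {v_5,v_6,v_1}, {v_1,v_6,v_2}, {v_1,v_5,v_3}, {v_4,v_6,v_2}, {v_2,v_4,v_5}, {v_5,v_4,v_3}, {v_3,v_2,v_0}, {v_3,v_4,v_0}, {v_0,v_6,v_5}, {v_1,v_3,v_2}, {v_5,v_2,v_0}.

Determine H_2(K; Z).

H_2 ≅ 0.

Order the vertices as v_0 < v_1 < v_2 < v_3 < v_4 < v_5 < v_6. Listing each simplex with vertices in this order, K has dimension 2 with simplices:

  0-simplices (7): [v_0], [v_1], [v_2], [v_3], [v_4], [v_5], [v_6]
  1-simplices (18): (18 of them)
  2-simplices (12): (12 of them)

so the chain groups are C_0 ≅ Z^7, C_1 ≅ Z^18, C_2 ≅ Z^12.

∂_1: C_1 → C_0 sends each edge [p,q] (with p < q) to q − p.
This gives a 7×18 integer matrix of rank 6; reducing to Smith normal form yields diagonal entries (1,1,1,1,1,1).

Boundary ∂_2: C_2 → C_1 maps a triangle to the signed sum of its edges. For instance
  ∂[v_1,v_2,v_3] = [v_2,v_3] − [v_1,v_3] + [v_1,v_2],
  ∂[v_2,v_4,v_5] = [v_4,v_5] − [v_2,v_5] + [v_2,v_4].
As a 18×12 matrix over Z this has rank 12, with invariant factors (1,1,1,1,1,1,1,1,1,1,1,2).

Computing H_k = (kernel of ∂_k) / (image of ∂_{k+1}):

  H_2: rank ker ∂_2 − rank ∂_3 = (12 − 12) − 0 = 0, and there is no ∂_3, so H_2 ≅ 0.

(K is a triangulation of the real projective plane RP^2.)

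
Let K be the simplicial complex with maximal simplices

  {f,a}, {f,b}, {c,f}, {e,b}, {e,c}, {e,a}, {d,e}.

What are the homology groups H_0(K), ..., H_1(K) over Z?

Fix the vertex order a < b < c < d < e < f and write every simplex with vertices in increasing order. Then dim K = 1 and the simplices of K are:

  0-simplices (6): a, b, c, d, e, f
  1-simplices (7): ae, af, be, bf, ce, cf, de

so the chain groups are C_0 ≅ Z^6, C_1 ≅ Z^7.

The boundary map ∂_1: C_1 → C_0 maps an edge to its endpoints' difference, ∂[p,q] = q − p. For instance
  ∂ce = e − c.
This gives a 6×7 integer matrix of rank 5; reducing to Smith normal form yields diagonal entries (1,1,1,1,1).

From H_k ≅ ker(∂_k) / im(∂_{k+1}) we obtain:

  H_0: rank C_0 − rank ∂_1 = 6 − 5 = 1, and the invariant factors of ∂_1 are all 1, so H_0 = Z.
  H_1: rank ker ∂_1 − rank ∂_2 = (7 − 5) − 0 = 2, and there is no ∂_2, so H_1 = Z^2.

As a check, the Euler characteristic is 6 − 7 = -1, which agrees with 1 − 2 = -1.

H_0 = Z,  H_1 = Z^2.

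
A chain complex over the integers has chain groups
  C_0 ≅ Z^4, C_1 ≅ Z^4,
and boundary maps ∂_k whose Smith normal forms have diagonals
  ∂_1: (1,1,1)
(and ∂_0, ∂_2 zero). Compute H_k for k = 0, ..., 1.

H_0: b_0 = 4 − 0 − 3 = 1; torsion from ∂_1 factors > 1: none. So H_0 ≅ Z.
H_1: b_1 = 4 − 3 − 0 = 1; torsion from ∂_2 factors > 1: none. So H_1 ≅ Z.

H_0 ≅ Z,  H_1 ≅ Z.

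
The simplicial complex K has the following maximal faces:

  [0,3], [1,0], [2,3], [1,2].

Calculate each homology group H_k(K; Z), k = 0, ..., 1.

H_0 = Z,  H_1 = Z.

Order the vertices as 0 < 1 < 2 < 3. Listing each simplex with vertices in this order, K has dimension 1 with simplices:

  0-simplices (4): [0], [1], [2], [3]
  1-simplices (4): [0,1], [0,3], [1,2], [2,3]

Hence C_0 ≅ Z^4, C_1 ≅ Z^4.

∂_1: C_1 → C_0 is given by ∂[p,q] = [q] − [p]. For instance
  ∂[0,3] = [3] − [0].
This gives a 4×4 integer matrix of rank 3; reducing to Smith normal form yields diagonal entries (1,1,1).

Now H_k = ker ∂_k / im ∂_{k+1}, so:

  H_0: rank C_0 − rank ∂_1 = 4 − 3 = 1, and the invariant factors of ∂_1 are all 1, so H_0 = Z.
  H_1: rank ker ∂_1 − rank ∂_2 = (4 − 3) − 0 = 1, and there is no ∂_2, so H_1 = Z.

As a check, the Euler characteristic is 4 − 4 = 0, which agrees with 1 − 1 = 0.
(K is a triangulation of the circle S^1.)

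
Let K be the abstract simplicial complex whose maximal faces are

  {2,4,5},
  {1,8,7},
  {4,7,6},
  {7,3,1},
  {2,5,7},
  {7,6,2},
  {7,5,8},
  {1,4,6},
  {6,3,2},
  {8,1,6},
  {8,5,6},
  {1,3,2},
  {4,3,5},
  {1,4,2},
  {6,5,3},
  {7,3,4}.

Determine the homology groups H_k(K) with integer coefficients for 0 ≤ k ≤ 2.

H_0 ≅ Z,  H_1 ≅ Z^2,  H_2 ≅ Z.

Fix the vertex order 1 < 2 < 3 < 4 < 5 < 6 < 7 < 8 and write every simplex with vertices in increasing order. Then dim K = 2 and the simplices of K are:

  0-simplices (8): [1], [2], [3], [4], [5], [6], [7], [8]
  1-simplices (24): (24 of them)
  2-simplices (16): [1,2,3], [1,2,4], [1,3,7], [1,4,6], [1,6,8], [1,7,8], [2,3,6], [2,4,5], [2,5,7], [2,6,7], [3,4,5], [3,4,7], [3,5,6], [4,6,7], [5,6,8], [5,7,8]

giving chain groups C_0 ≅ Z^8, C_1 ≅ Z^24, C_2 ≅ Z^16.

The boundary map ∂_1: C_1 → C_0 sends each edge [p,q] (with p < q) to q − p.
The resulting 8×24 matrix has rank 7, and its Smith normal form has invariant factors (1,1,1,1,1,1,1).

∂_2: C_2 → C_1 maps a triangle to the signed sum of its edges. For instance
  ∂[3,5,6] = [5,6] − [3,6] + [3,5],
  ∂[2,5,7] = [5,7] − [2,7] + [2,5].
This gives a 24×16 integer matrix of rank 15; reducing to Smith normal form yields diagonal entries (1,1,1,1,1,1,1,1,1,1,1,1,1,1,1).

Now H_k = ker ∂_k / im ∂_{k+1}, so:

  H_0: rank C_0 − rank ∂_1 = 8 − 7 = 1, and the invariant factors of ∂_1 are all 1, so H_0 = Z.
  H_1: rank ker ∂_1 − rank ∂_2 = (24 − 7) − 15 = 2, and the invariant factors of ∂_2 are all 1, so H_1 = Z^2.
  H_2: rank ker ∂_2 − rank ∂_3 = (16 − 15) − 0 = 1, and there is no ∂_3, so H_2 = Z.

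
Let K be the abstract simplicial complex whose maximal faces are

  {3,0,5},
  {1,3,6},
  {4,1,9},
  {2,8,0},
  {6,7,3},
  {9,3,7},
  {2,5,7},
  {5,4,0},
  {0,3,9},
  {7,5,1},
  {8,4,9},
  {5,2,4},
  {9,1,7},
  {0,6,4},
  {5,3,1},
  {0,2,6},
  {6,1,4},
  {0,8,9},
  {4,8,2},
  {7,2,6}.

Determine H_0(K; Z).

H_0 ≅ Z.

Take the total order 0 < 1 < 2 < 3 < 4 < 5 < 6 < 7 < 8 < 9 on the vertex set. Then K (dimension 2) consists of the simplices:

  0-simplices (10): [0], [1], [2], [3], [4], [5], [6], [7], [8], [9]
  1-simplices (30): (30 of them)
  2-simplices (20): (20 of them)

Hence C_0 ≅ Z^10, C_1 ≅ Z^30, C_2 ≅ Z^20.

The boundary map ∂_1: C_1 → C_0 maps an edge to its endpoints' difference, ∂[p,q] = q − p. For instance
  ∂[3,9] = [9] − [3].
This gives a 10×30 integer matrix of rank 9; reducing to Smith normal form yields diagonal entries (1,1,1,1,1,1,1,1,1).

Boundary ∂_2: C_2 → C_1 sends each 2-simplex [p,q,r] to [q,r] − [p,r] + [p,q]. For instance
  ∂[2,5,7] = [5,7] − [2,7] + [2,5],
  ∂[0,2,6] = [2,6] − [0,6] + [0,2].
As a 30×20 matrix over Z this has rank 20, with invariant factors (1,1,1,1,1,1,1,1,1,1,1,1,1,1,1,1,1,1,1,2).

From H_k ≅ ker(∂_k) / im(∂_{k+1}) we obtain:

  H_0: rank C_0 − rank ∂_1 = 10 − 9 = 1, and the invariant factors of ∂_1 are all 1, so H_0 ≅ Z.

(K is a triangulation of the Klein bottle.)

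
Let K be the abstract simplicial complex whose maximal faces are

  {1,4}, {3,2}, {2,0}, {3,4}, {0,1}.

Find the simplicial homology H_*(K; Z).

H_0 ≅ Z,  H_1 ≅ Z.

We work with the vertex ordering 0 < 1 < 2 < 3 < 4. The simplices of K, each written with vertices in increasing order, are:

  0-simplices (5): [0], [1], [2], [3], [4]
  1-simplices (5): [0,1], [0,2], [1,4], [2,3], [3,4]

giving chain groups C_0 ≅ Z^5, C_1 ≅ Z^5.

∂_1: C_1 → C_0 maps an edge to its endpoints' difference, ∂[p,q] = q − p.
This gives a 5×5 integer matrix of rank 4; reducing to Smith normal form yields diagonal entries (1,1,1,1).

Reading off H_k = ker ∂_k / im ∂_{k+1}:

  H_0: rank C_0 − rank ∂_1 = 5 − 4 = 1, and the invariant factors of ∂_1 are all 1, so H_0 = Z.
  H_1: rank ker ∂_1 − rank ∂_2 = (5 − 4) − 0 = 1, and there is no ∂_2, so H_1 = Z.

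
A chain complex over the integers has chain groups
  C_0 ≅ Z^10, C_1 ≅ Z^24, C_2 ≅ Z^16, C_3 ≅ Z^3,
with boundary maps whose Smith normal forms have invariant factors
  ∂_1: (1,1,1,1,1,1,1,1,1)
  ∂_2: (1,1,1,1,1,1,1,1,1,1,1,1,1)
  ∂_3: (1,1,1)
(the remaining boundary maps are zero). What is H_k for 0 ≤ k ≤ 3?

H_0: b_0 = 10 − 0 − 9 = 1; torsion from ∂_1 factors > 1: none. So H_0 ≅ Z.
H_1: b_1 = 24 − 9 − 13 = 2; torsion from ∂_2 factors > 1: none. So H_1 ≅ Z^2.
H_2: b_2 = 16 − 13 − 3 = 0; torsion from ∂_3 factors > 1: none. So H_2 ≅ 0.
H_3: b_3 = 3 − 3 − 0 = 0; torsion from ∂_4 factors > 1: none. So H_3 ≅ 0.

H_0 ≅ Z,  H_1 ≅ Z^2,  H_2 = 0,  H_3 = 0.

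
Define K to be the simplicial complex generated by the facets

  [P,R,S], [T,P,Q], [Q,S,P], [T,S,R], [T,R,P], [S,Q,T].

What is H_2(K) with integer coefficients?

We work with the vertex ordering P < Q < R < S < T. The simplices of K, each written with vertices in increasing order, are:

  0-simplices (5): P, Q, R, S, T
  1-simplices (9): PQ, PR, PS, PT, QS, QT, RS, RT, ST
  2-simplices (6): PQS, PQT, PRS, PRT, QST, RST

giving chain groups C_0 ≅ Z^5, C_1 ≅ Z^9, C_2 ≅ Z^6.

Boundary ∂_1: C_1 → C_0 maps an edge to its endpoints' difference, ∂[p,q] = q − p. For instance
  ∂RT = T − R.
This gives a 5×9 integer matrix of rank 4; reducing to Smith normal form yields diagonal entries (1,1,1,1).

Boundary ∂_2: C_2 → C_1 maps a triangle to the signed sum of its edges. For instance
  ∂PRS = RS − PS + PR,
  ∂RST = ST − RT + RS.
The resulting 9×6 matrix has rank 5, and its Smith normal form has invariant factors (1,1,1,1,1).

Reading off H_k = ker ∂_k / im ∂_{k+1}:

  H_2: rank ker ∂_2 − rank ∂_3 = (6 − 5) − 0 = 1, and there is no ∂_3, so H_2 = Z.

H_2 = Z.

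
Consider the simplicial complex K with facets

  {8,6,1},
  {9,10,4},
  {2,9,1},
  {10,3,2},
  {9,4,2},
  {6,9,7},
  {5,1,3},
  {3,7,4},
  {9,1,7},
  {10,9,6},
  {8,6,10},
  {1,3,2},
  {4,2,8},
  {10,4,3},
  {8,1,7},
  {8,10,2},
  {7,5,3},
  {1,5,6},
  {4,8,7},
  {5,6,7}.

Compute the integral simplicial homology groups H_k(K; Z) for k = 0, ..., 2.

H_0 = Z,  H_1 = Z ⊕ Z/2Z,  H_2 = 0.

Fix the vertex order 1 < 2 < 3 < 4 < 5 < 6 < 7 < 8 < 9 < 10 and write every simplex with vertices in increasing order. Then dim K = 2 and the simplices of K are:

  0-simplices (10): [1], [2], [3], [4], [5], [6], [7], [8], [9], [10]
  1-simplices (30): (30 of them)
  2-simplices (20): (20 of them)

giving chain groups C_0 ≅ Z^10, C_1 ≅ Z^30, C_2 ≅ Z^20.

Boundary ∂_1: C_1 → C_0 maps an edge to its endpoints' difference, ∂[p,q] = q − p. For instance
  ∂[6,10] = [10] − [6].
The resulting 10×30 matrix has rank 9, and its Smith normal form has invariant factors (1,1,1,1,1,1,1,1,1).

The boundary map ∂_2: C_2 → C_1 acts by ∂[p,q,r] = [q,r] − [p,r] + [p,q]. For instance
  ∂[2,4,8] = [4,8] − [2,8] + [2,4],
  ∂[2,4,9] = [4,9] − [2,9] + [2,4].
The 30×20 boundary matrix has rank 20 and Smith normal form diag(1,1,1,1,1,1,1,1,1,1,1,1,1,1,1,1,1,1,1,2).

From H_k ≅ ker(∂_k) / im(∂_{k+1}) we obtain:

  H_0: rank C_0 − rank ∂_1 = 10 − 9 = 1, and the invariant factors of ∂_1 are all 1, so H_0 ≅ Z.
  H_1: rank ker ∂_1 − rank ∂_2 = (30 − 9) − 20 = 1, and ∂_2 has invariant factor 2 > 1, so H_1 ≅ Z ⊕ Z/2Z.
  H_2: rank ker ∂_2 − rank ∂_3 = (20 − 20) − 0 = 0, and there is no ∂_3, so H_2 ≅ 0.

(K is a triangulation of the Klein bottle.)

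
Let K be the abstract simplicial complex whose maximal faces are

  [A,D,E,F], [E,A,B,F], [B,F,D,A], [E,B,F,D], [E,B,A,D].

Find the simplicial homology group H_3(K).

H_3 = Z.

K has 5 vertices, 10 edges, 10 triangles, 5 3-simplices.
rank ∂_3 = 4, rank ∂_4 = 0 ⇒ b_3 = 5 − 4 − 0 = 1. So H_3 ≅ Z.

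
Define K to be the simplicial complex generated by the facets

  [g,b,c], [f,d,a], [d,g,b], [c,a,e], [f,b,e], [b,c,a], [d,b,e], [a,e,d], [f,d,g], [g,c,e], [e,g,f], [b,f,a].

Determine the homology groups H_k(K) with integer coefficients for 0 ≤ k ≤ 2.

We work with the vertex ordering a < b < c < d < e < f < g. The simplices of K, each written with vertices in increasing order, are:

  0-simplices (7): a, b, c, d, e, f, g
  1-simplices (18): ab, ac, ad, ae, af, bc, bd, be, bf, bg, ce, cg, de, df, dg, ef, eg, fg
  2-simplices (12): abc, abf, ace, ade, adf, bcg, bde, bdg, bef, ceg, dfg, efg

giving chain groups C_0 ≅ Z^7, C_1 ≅ Z^18, C_2 ≅ Z^12.

The boundary map ∂_1: C_1 → C_0 sends each edge [p,q] (with p < q) to q − p.
The resulting 7×18 matrix has rank 6, and its Smith normal form has invariant factors (1,1,1,1,1,1).

The boundary map ∂_2: C_2 → C_1 maps a triangle to the signed sum of its edges. For instance
  ∂abc = bc − ac + ab,
  ∂abf = bf − af + ab.
The 18×12 boundary matrix has rank 12 and Smith normal form diag(1,1,1,1,1,1,1,1,1,1,1,2).

Reading off H_k = ker ∂_k / im ∂_{k+1}:

  H_0: rank C_0 − rank ∂_1 = 7 − 6 = 1, and the invariant factors of ∂_1 are all 1, so H_0 ≅ Z.
  H_1: rank ker ∂_1 − rank ∂_2 = (18 − 6) − 12 = 0, and ∂_2 has invariant factor 2 > 1, so H_1 ≅ Z_2.
  H_2: rank ker ∂_2 − rank ∂_3 = (12 − 12) − 0 = 0, and there is no ∂_3, so H_2 ≅ 0.

H_0 = Z,  H_1 = Z_2,  H_2 = 0.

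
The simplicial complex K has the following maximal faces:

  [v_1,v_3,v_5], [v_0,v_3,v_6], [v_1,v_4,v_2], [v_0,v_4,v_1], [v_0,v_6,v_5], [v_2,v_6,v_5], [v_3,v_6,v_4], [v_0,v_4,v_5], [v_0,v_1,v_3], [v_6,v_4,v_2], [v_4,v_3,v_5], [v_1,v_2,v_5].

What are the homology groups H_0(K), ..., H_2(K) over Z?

H_0 ≅ Z,  H_1 ≅ Z/2,  H_2 = 0.

We work with the vertex ordering v_0 < v_1 < v_2 < v_3 < v_4 < v_5 < v_6. The simplices of K, each written with vertices in increasing order, are:

  0-simplices (7): [v_0], [v_1], [v_2], [v_3], [v_4], [v_5], [v_6]
  1-simplices (18): (18 of them)
  2-simplices (12): (12 of them)

so the chain groups are C_0 ≅ Z^7, C_1 ≅ Z^18, C_2 ≅ Z^12.

Boundary ∂_1: C_1 → C_0 maps an edge to its endpoints' difference, ∂[p,q] = q − p.
As a 7×18 matrix over Z this has rank 6, with invariant factors (1,1,1,1,1,1).

Boundary ∂_2: C_2 → C_1 sends each 2-simplex [p,q,r] to [q,r] − [p,r] + [p,q]. For instance
  ∂[v_3,v_4,v_6] = [v_4,v_6] − [v_3,v_6] + [v_3,v_4],
  ∂[v_0,v_1,v_4] = [v_1,v_4] − [v_0,v_4] + [v_0,v_1].
The resulting 18×12 matrix has rank 12, and its Smith normal form has invariant factors (1,1,1,1,1,1,1,1,1,1,1,2).

Reading off H_k = ker ∂_k / im ∂_{k+1}:

  H_0: rank C_0 − rank ∂_1 = 7 − 6 = 1, and the invariant factors of ∂_1 are all 1, so H_0 = Z.
  H_1: rank ker ∂_1 − rank ∂_2 = (18 − 6) − 12 = 0, and ∂_2 has invariant factor 2 > 1, so H_1 = Z/2.
  H_2: rank ker ∂_2 − rank ∂_3 = (12 − 12) − 0 = 0, and there is no ∂_3, so H_2 = 0.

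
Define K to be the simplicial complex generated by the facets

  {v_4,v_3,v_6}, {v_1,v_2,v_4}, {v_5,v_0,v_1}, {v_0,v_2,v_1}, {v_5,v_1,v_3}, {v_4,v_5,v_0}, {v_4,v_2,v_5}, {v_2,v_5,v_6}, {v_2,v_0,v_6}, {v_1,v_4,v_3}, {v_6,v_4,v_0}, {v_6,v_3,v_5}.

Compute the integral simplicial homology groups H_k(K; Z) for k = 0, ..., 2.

Order the vertices as v_0 < v_1 < v_2 < v_3 < v_4 < v_5 < v_6. Listing each simplex with vertices in this order, K has dimension 2 with simplices:

  0-simplices (7): [v_0], [v_1], [v_2], [v_3], [v_4], [v_5], [v_6]
  1-simplices (18): (18 of them)
  2-simplices (12): (12 of them)

Hence C_0 ≅ Z^7, C_1 ≅ Z^18, C_2 ≅ Z^12.

Boundary ∂_1: C_1 → C_0 maps an edge to its endpoints' difference, ∂[p,q] = q − p. For instance
  ∂[v_1,v_3] = [v_3] − [v_1].
This gives a 7×18 integer matrix of rank 6; reducing to Smith normal form yields diagonal entries (1,1,1,1,1,1).

The boundary map ∂_2: C_2 → C_1 acts by ∂[p,q,r] = [q,r] − [p,r] + [p,q]. For instance
  ∂[v_3,v_4,v_6] = [v_4,v_6] − [v_3,v_6] + [v_3,v_4],
  ∂[v_1,v_3,v_4] = [v_3,v_4] − [v_1,v_4] + [v_1,v_3].
As a 18×12 matrix over Z this has rank 12, with invariant factors (1,1,1,1,1,1,1,1,1,1,1,2).

Now H_k = ker ∂_k / im ∂_{k+1}, so:

  H_0: rank C_0 − rank ∂_1 = 7 − 6 = 1, and the invariant factors of ∂_1 are all 1, so H_0 = Z.
  H_1: rank ker ∂_1 − rank ∂_2 = (18 − 6) − 12 = 0, and ∂_2 has invariant factor 2 > 1, so H_1 = Z/2.
  H_2: rank ker ∂_2 − rank ∂_3 = (12 − 12) − 0 = 0, and there is no ∂_3, so H_2 = 0.

(K is a triangulation of the real projective plane RP^2.)

H_0 ≅ Z,  H_1 ≅ Z/2,  H_2 = 0.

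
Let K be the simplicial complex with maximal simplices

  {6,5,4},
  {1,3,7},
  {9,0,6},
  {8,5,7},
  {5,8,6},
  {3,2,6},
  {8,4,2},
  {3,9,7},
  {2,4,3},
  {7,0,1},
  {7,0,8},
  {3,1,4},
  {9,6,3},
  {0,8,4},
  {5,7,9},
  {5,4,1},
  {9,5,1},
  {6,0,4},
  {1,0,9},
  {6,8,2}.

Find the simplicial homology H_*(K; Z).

We work with the vertex ordering 0 < 1 < 2 < 3 < 4 < 5 < 6 < 7 < 8 < 9. The simplices of K, each written with vertices in increasing order, are:

  0-simplices (10): [0], [1], [2], [3], [4], [5], [6], [7], [8], [9]
  1-simplices (30): (30 of them)
  2-simplices (20): (20 of them)

giving chain groups C_0 ≅ Z^10, C_1 ≅ Z^30, C_2 ≅ Z^20.

The boundary map ∂_1: C_1 → C_0 maps an edge to its endpoints' difference, ∂[p,q] = q − p. For instance
  ∂[1,5] = [5] − [1].
The resulting 10×30 matrix has rank 9, and its Smith normal form has invariant factors (1,1,1,1,1,1,1,1,1).

The boundary map ∂_2: C_2 → C_1 acts by ∂[p,q,r] = [q,r] − [p,r] + [p,q]. For instance
  ∂[2,4,8] = [4,8] − [2,8] + [2,4],
  ∂[2,6,8] = [6,8] − [2,8] + [2,6].
The 30×20 boundary matrix has rank 20 and Smith normal form diag(1,1,1,1,1,1,1,1,1,1,1,1,1,1,1,1,1,1,1,2).

Computing H_k = (kernel of ∂_k) / (image of ∂_{k+1}):

  H_0: rank C_0 − rank ∂_1 = 10 − 9 = 1, and the invariant factors of ∂_1 are all 1, so H_0 ≅ Z.
  H_1: rank ker ∂_1 − rank ∂_2 = (30 − 9) − 20 = 1, and ∂_2 has invariant factor 2 > 1, so H_1 ≅ Z ⊕ Z/2Z.
  H_2: rank ker ∂_2 − rank ∂_3 = (20 − 20) − 0 = 0, and there is no ∂_3, so H_2 ≅ 0.

H_0 ≅ Z,  H_1 ≅ Z ⊕ Z/2Z,  H_2 = 0.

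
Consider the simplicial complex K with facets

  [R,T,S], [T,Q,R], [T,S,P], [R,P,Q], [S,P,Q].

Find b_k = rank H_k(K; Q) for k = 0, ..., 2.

We work with the vertex ordering P < Q < R < S < T. The simplices of K, each written with vertices in increasing order, are:

  0-simplices (5): P, Q, R, S, T
  1-simplices (10): PQ, PR, PS, PT, QR, QS, QT, RS, RT, ST
  2-simplices (5): PQR, PQS, PST, QRT, RST

giving chain groups C_0 ≅ Z^5, C_1 ≅ Z^10, C_2 ≅ Z^5.

Boundary ∂_1: C_1 → C_0 is given by ∂[p,q] = [q] − [p].
As a 5×10 matrix over Z this has rank 4, with invariant factors (1,1,1,1).

Boundary ∂_2: C_2 → C_1 acts by ∂[p,q,r] = [q,r] − [p,r] + [p,q]. For instance
  ∂PQR = QR − PR + PQ,
  ∂RST = ST − RT + RS.
This gives a 10×5 integer matrix of rank 5; reducing to Smith normal form yields diagonal entries (1,1,1,1,1).

Now H_k = ker ∂_k / im ∂_{k+1}, so:

  H_0: rank C_0 − rank ∂_1 = 5 − 4 = 1, and the invariant factors of ∂_1 are all 1, so H_0 = Z.
  H_1: rank ker ∂_1 − rank ∂_2 = (10 − 4) − 5 = 1, and the invariant factors of ∂_2 are all 1, so H_1 = Z.
  H_2: rank ker ∂_2 − rank ∂_3 = (5 − 5) − 0 = 0, and there is no ∂_3, so H_2 = 0.

As a check, the Euler characteristic is 5 − 10 + 5 = 0, which agrees with 1 − 1 + 0 = 0.
(K is a triangulation of the Möbius band.)

Hence the Betti numbers are b_0 = 1, b_1 = 1, b_2 = 0.

b_0 = 1, b_1 = 1, b_2 = 0.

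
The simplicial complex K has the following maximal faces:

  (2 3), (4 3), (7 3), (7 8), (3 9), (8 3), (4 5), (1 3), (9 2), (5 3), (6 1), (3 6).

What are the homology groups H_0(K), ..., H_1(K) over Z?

Order the vertices as 1 < 2 < 3 < 4 < 5 < 6 < 7 < 8 < 9. Listing each simplex with vertices in this order, K has dimension 1 with simplices:

  0-simplices (9): [1], [2], [3], [4], [5], [6], [7], [8], [9]
  1-simplices (12): [1,3], [1,6], [2,3], [2,9], [3,4], [3,5], [3,6], [3,7], [3,8], [3,9], [4,5], [7,8]

so the chain groups are C_0 ≅ Z^9, C_1 ≅ Z^12.

The boundary map ∂_1: C_1 → C_0 sends each edge [p,q] (with p < q) to q − p. For instance
  ∂[3,6] = [6] − [3].
The 9×12 boundary matrix has rank 8 and Smith normal form diag(1,1,1,1,1,1,1,1).

From H_k ≅ ker(∂_k) / im(∂_{k+1}) we obtain:

  H_0: rank C_0 − rank ∂_1 = 9 − 8 = 1, and the invariant factors of ∂_1 are all 1, so H_0 ≅ Z.
  H_1: rank ker ∂_1 − rank ∂_2 = (12 − 8) − 0 = 4, and there is no ∂_2, so H_1 ≅ Z^4.

H_0 = Z,  H_1 = Z^4.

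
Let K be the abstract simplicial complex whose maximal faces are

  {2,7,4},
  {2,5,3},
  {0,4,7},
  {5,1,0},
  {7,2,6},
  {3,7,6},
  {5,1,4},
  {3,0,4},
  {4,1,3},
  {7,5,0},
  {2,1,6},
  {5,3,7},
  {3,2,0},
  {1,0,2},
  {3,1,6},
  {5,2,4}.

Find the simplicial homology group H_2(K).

We work with the vertex ordering 0 < 1 < 2 < 3 < 4 < 5 < 6 < 7. The simplices of K, each written with vertices in increasing order, are:

  0-simplices (8): [0], [1], [2], [3], [4], [5], [6], [7]
  1-simplices (24): (24 of them)
  2-simplices (16): [0,1,2], [0,1,5], [0,2,3], [0,3,4], [0,4,7], [0,5,7], [1,2,6], [1,3,4], [1,3,6], [1,4,5], [2,3,5], [2,4,5], [2,4,7], [2,6,7], [3,5,7], [3,6,7]

so the chain groups are C_0 ≅ Z^8, C_1 ≅ Z^24, C_2 ≅ Z^16.

∂_1: C_1 → C_0 is given by ∂[p,q] = [q] − [p].
The 8×24 boundary matrix has rank 7 and Smith normal form diag(1,1,1,1,1,1,1).

∂_2: C_2 → C_1 acts by ∂[p,q,r] = [q,r] − [p,r] + [p,q]. For instance
  ∂[0,1,2] = [1,2] − [0,2] + [0,1],
  ∂[2,4,5] = [4,5] − [2,5] + [2,4].
As a 24×16 matrix over Z this has rank 15, with invariant factors (1,1,1,1,1,1,1,1,1,1,1,1,1,1,1).

Now H_k = ker ∂_k / im ∂_{k+1}, so:

  H_2: rank ker ∂_2 − rank ∂_3 = (16 − 15) − 0 = 1, and there is no ∂_3, so H_2 ≅ Z.

(K is a triangulation of the torus T^2.)

H_2 ≅ Z.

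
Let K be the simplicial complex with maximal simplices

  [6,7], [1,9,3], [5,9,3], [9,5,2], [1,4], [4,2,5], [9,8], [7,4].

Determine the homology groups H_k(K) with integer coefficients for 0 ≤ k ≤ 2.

We work with the vertex ordering 1 < 2 < 3 < 4 < 5 < 6 < 7 < 8 < 9. The simplices of K, each written with vertices in increasing order, are:

  0-simplices (9): [1], [2], [3], [4], [5], [6], [7], [8], [9]
  1-simplices (13): [1,3], [1,4], [1,9], [2,4], [2,5], [2,9], [3,5], [3,9], [4,5], [4,7], [5,9], [6,7], [8,9]
  2-simplices (4): [1,3,9], [2,4,5], [2,5,9], [3,5,9]

giving chain groups C_0 ≅ Z^9, C_1 ≅ Z^13, C_2 ≅ Z^4.

∂_1: C_1 → C_0 sends each edge [p,q] (with p < q) to q − p.
This gives a 9×13 integer matrix of rank 8; reducing to Smith normal form yields diagonal entries (1,1,1,1,1,1,1,1).

The boundary map ∂_2: C_2 → C_1 sends each 2-simplex [p,q,r] to [q,r] − [p,r] + [p,q]. For instance
  ∂[2,5,9] = [5,9] − [2,9] + [2,5],
  ∂[2,4,5] = [4,5] − [2,5] + [2,4].
The 13×4 boundary matrix has rank 4 and Smith normal form diag(1,1,1,1).

Reading off H_k = ker ∂_k / im ∂_{k+1}:

  H_0: rank C_0 − rank ∂_1 = 9 − 8 = 1, and the invariant factors of ∂_1 are all 1, so H_0 = Z.
  H_1: rank ker ∂_1 − rank ∂_2 = (13 − 8) − 4 = 1, and the invariant factors of ∂_2 are all 1, so H_1 = Z.
  H_2: rank ker ∂_2 − rank ∂_3 = (4 − 4) − 0 = 0, and there is no ∂_3, so H_2 = 0.

As a check, the Euler characteristic is 9 − 13 + 4 = 0, which agrees with 1 − 1 + 0 = 0.

H_0 ≅ Z,  H_1 ≅ Z,  H_2 = 0.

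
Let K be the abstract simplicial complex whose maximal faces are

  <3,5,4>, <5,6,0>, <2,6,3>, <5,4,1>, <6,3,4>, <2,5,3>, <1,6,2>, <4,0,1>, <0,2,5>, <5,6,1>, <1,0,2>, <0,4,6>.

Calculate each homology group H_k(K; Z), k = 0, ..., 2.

Order the vertices as 0 < 1 < 2 < 3 < 4 < 5 < 6. Listing each simplex with vertices in this order, K has dimension 2 with simplices:

  0-simplices (7): [0], [1], [2], [3], [4], [5], [6]
  1-simplices (18): [0,1], [0,2], [0,4], [0,5], [0,6], [1,2], [1,4], [1,5], [1,6], [2,3], [2,5], [2,6], [3,4], [3,5], [3,6], [4,5], [4,6], [5,6]
  2-simplices (12): [0,1,2], [0,1,4], [0,2,5], [0,4,6], [0,5,6], [1,2,6], [1,4,5], [1,5,6], [2,3,5], [2,3,6], [3,4,5], [3,4,6]

giving chain groups C_0 ≅ Z^7, C_1 ≅ Z^18, C_2 ≅ Z^12.

Boundary ∂_1: C_1 → C_0 sends each edge [p,q] (with p < q) to q − p.
The 7×18 boundary matrix has rank 6 and Smith normal form diag(1,1,1,1,1,1).

The boundary map ∂_2: C_2 → C_1 sends each 2-simplex [p,q,r] to [q,r] − [p,r] + [p,q]. For instance
  ∂[1,2,6] = [2,6] − [1,6] + [1,2],
  ∂[0,5,6] = [5,6] − [0,6] + [0,5].
As a 18×12 matrix over Z this has rank 12, with invariant factors (1,1,1,1,1,1,1,1,1,1,1,2).

From H_k ≅ ker(∂_k) / im(∂_{k+1}) we obtain:

  H_0: rank C_0 − rank ∂_1 = 7 − 6 = 1, and the invariant factors of ∂_1 are all 1, so H_0 ≅ Z.
  H_1: rank ker ∂_1 − rank ∂_2 = (18 − 6) − 12 = 0, and ∂_2 has invariant factor 2 > 1, so H_1 ≅ Z/2.
  H_2: rank ker ∂_2 − rank ∂_3 = (12 − 12) − 0 = 0, and there is no ∂_3, so H_2 ≅ 0.

As a check, the Euler characteristic is 7 − 18 + 12 = 1, which agrees with 1 − 0 + 0 = 1.

H_0 = Z,  H_1 = Z/2,  H_2 = 0.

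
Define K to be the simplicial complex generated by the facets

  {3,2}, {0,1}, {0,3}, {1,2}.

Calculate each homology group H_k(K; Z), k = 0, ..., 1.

Take the total order 0 < 1 < 2 < 3 on the vertex set. Then K (dimension 1) consists of the simplices:

  0-simplices (4): [0], [1], [2], [3]
  1-simplices (4): [0,1], [0,3], [1,2], [2,3]

giving chain groups C_0 ≅ Z^4, C_1 ≅ Z^4.

∂_1: C_1 → C_0 is given by ∂[p,q] = [q] − [p]. For instance
  ∂[2,3] = [3] − [2].
This gives a 4×4 integer matrix of rank 3; reducing to Smith normal form yields diagonal entries (1,1,1).

Now H_k = ker ∂_k / im ∂_{k+1}, so:

  H_0: rank C_0 − rank ∂_1 = 4 − 3 = 1, and the invariant factors of ∂_1 are all 1, so H_0 ≅ Z.
  H_1: rank ker ∂_1 − rank ∂_2 = (4 − 3) − 0 = 1, and there is no ∂_2, so H_1 ≅ Z.

As a check, the Euler characteristic is 4 − 4 = 0, which agrees with 1 − 1 = 0.

H_0 = Z,  H_1 = Z.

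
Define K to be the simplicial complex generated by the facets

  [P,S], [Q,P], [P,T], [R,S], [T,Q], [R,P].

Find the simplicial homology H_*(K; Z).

H_0 ≅ Z,  H_1 ≅ Z^2.

Order the vertices as P < Q < R < S < T. Listing each simplex with vertices in this order, K has dimension 1 with simplices:

  0-simplices (5): P, Q, R, S, T
  1-simplices (6): PQ, PR, PS, PT, QT, RS

giving chain groups C_0 ≅ Z^5, C_1 ≅ Z^6.

∂_1: C_1 → C_0 is given by ∂[p,q] = [q] − [p].
As a 5×6 matrix over Z this has rank 4, with invariant factors (1,1,1,1).

Now H_k = ker ∂_k / im ∂_{k+1}, so:

  H_0: rank C_0 − rank ∂_1 = 5 − 4 = 1, and the invariant factors of ∂_1 are all 1, so H_0 = Z.
  H_1: rank ker ∂_1 − rank ∂_2 = (6 − 4) − 0 = 2, and there is no ∂_2, so H_1 = Z^2.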